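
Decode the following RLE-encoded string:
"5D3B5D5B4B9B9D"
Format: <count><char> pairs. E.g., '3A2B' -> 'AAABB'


Expanding each <count><char> pair:
  5D -> 'DDDDD'
  3B -> 'BBB'
  5D -> 'DDDDD'
  5B -> 'BBBBB'
  4B -> 'BBBB'
  9B -> 'BBBBBBBBB'
  9D -> 'DDDDDDDDD'

Decoded = DDDDDBBBDDDDDBBBBBBBBBBBBBBBBBBDDDDDDDDD


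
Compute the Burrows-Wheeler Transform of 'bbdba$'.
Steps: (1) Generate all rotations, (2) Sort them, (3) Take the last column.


Rotations (sorted):
  0: $bbdba -> last char: a
  1: a$bbdb -> last char: b
  2: ba$bbd -> last char: d
  3: bbdba$ -> last char: $
  4: bdba$b -> last char: b
  5: dba$bb -> last char: b


BWT = abd$bb


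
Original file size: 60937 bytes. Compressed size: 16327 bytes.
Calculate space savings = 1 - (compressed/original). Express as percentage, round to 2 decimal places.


ratio = compressed/original = 16327/60937 = 0.267932
savings = 1 - ratio = 1 - 0.267932 = 0.732068
as a percentage: 0.732068 * 100 = 73.21%

Space savings = 1 - 16327/60937 = 73.21%


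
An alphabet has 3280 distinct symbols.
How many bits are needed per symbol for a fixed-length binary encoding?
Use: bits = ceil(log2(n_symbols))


log2(3280) = 11.6795
Bracket: 2^11 = 2048 < 3280 <= 2^12 = 4096
So ceil(log2(3280)) = 12

bits = ceil(log2(3280)) = ceil(11.6795) = 12 bits


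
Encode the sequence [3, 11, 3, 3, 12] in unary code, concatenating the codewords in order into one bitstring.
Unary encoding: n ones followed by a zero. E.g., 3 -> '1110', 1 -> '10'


Encode each number as n ones followed by a terminating 0:
  3 -> 1110 (4 bits)
  11 -> 111111111110 (12 bits)
  3 -> 1110 (4 bits)
  3 -> 1110 (4 bits)
  12 -> 1111111111110 (13 bits)
Total length = 4 + 12 + 4 + 4 + 13 = 37 bits.

Unary([3, 11, 3, 3, 12]) = 1110111111111110111011101111111111110 (37 bits)


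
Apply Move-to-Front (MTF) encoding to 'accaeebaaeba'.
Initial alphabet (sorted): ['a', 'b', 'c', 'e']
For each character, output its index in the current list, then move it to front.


MTF encoding:
'a': index 0 in ['a', 'b', 'c', 'e'] -> ['a', 'b', 'c', 'e']
'c': index 2 in ['a', 'b', 'c', 'e'] -> ['c', 'a', 'b', 'e']
'c': index 0 in ['c', 'a', 'b', 'e'] -> ['c', 'a', 'b', 'e']
'a': index 1 in ['c', 'a', 'b', 'e'] -> ['a', 'c', 'b', 'e']
'e': index 3 in ['a', 'c', 'b', 'e'] -> ['e', 'a', 'c', 'b']
'e': index 0 in ['e', 'a', 'c', 'b'] -> ['e', 'a', 'c', 'b']
'b': index 3 in ['e', 'a', 'c', 'b'] -> ['b', 'e', 'a', 'c']
'a': index 2 in ['b', 'e', 'a', 'c'] -> ['a', 'b', 'e', 'c']
'a': index 0 in ['a', 'b', 'e', 'c'] -> ['a', 'b', 'e', 'c']
'e': index 2 in ['a', 'b', 'e', 'c'] -> ['e', 'a', 'b', 'c']
'b': index 2 in ['e', 'a', 'b', 'c'] -> ['b', 'e', 'a', 'c']
'a': index 2 in ['b', 'e', 'a', 'c'] -> ['a', 'b', 'e', 'c']


Output: [0, 2, 0, 1, 3, 0, 3, 2, 0, 2, 2, 2]


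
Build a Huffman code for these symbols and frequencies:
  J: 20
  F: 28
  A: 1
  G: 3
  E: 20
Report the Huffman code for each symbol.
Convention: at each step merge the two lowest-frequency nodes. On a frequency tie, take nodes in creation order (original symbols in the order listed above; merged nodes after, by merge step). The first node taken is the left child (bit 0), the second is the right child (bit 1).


Huffman tree construction:
Step 1: Merge A(1) + G(3) = 4
Step 2: Merge (A+G)(4) + J(20) = 24
Step 3: Merge E(20) + ((A+G)+J)(24) = 44
Step 4: Merge F(28) + (E+((A+G)+J))(44) = 72
Read each symbol's code off the tree from the root (left child = 0, right child = 1).

Codes:
  J: 111 (length 3)
  F: 0 (length 1)
  A: 1100 (length 4)
  G: 1101 (length 4)
  E: 10 (length 2)
Average code length: 144/72 = 2.0000 bits/symbol


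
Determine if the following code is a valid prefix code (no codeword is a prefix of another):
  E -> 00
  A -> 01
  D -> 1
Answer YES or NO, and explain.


Checking each pair (does one codeword prefix another?):
  E='00' vs A='01': no prefix
  E='00' vs D='1': no prefix
  A='01' vs E='00': no prefix
  A='01' vs D='1': no prefix
  D='1' vs E='00': no prefix
  D='1' vs A='01': no prefix
No violation found over all pairs.

YES -- this is a valid prefix code. No codeword is a prefix of any other codeword.


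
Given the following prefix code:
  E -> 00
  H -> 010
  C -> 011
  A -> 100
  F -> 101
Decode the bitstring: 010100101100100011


Decoding step by step:
Bits 010 -> H
Bits 100 -> A
Bits 101 -> F
Bits 100 -> A
Bits 100 -> A
Bits 011 -> C


Decoded message: HAFAAC


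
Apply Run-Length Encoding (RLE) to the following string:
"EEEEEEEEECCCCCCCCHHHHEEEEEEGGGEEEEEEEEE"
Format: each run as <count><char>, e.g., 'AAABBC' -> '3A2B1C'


Scanning runs left to right:
  i=0: run of 'E' x 9 -> '9E'
  i=9: run of 'C' x 8 -> '8C'
  i=17: run of 'H' x 4 -> '4H'
  i=21: run of 'E' x 6 -> '6E'
  i=27: run of 'G' x 3 -> '3G'
  i=30: run of 'E' x 9 -> '9E'

RLE = 9E8C4H6E3G9E


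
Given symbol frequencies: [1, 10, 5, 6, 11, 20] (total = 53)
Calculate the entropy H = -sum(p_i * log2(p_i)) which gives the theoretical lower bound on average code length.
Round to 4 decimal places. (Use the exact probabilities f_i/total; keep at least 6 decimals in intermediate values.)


Per-symbol terms -p_i * log2(p_i) with p_i = f_i/53:
  p = 1/53 = 0.018868: log2(p) = -5.727920, -p*log2(p) = 0.108074
  p = 10/53 = 0.188679: log2(p) = -2.405992, -p*log2(p) = 0.453961
  p = 5/53 = 0.094340: log2(p) = -3.405992, -p*log2(p) = 0.321320
  p = 6/53 = 0.113208: log2(p) = -3.142958, -p*log2(p) = 0.355807
  p = 11/53 = 0.207547: log2(p) = -2.268489, -p*log2(p) = 0.470818
  p = 20/53 = 0.377358: log2(p) = -1.405992, -p*log2(p) = 0.530563
H = 0.108074 + 0.453961 + 0.321320 + 0.355807 + 0.470818 + 0.530563 = 2.240543

H = 2.2405 bits/symbol


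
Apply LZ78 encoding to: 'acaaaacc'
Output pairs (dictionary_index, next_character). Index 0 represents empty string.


LZ78 encoding steps:
Dictionary: {0: ''}
Step 1: w='' (idx 0), next='a' -> output (0, 'a'), add 'a' as idx 1
Step 2: w='' (idx 0), next='c' -> output (0, 'c'), add 'c' as idx 2
Step 3: w='a' (idx 1), next='a' -> output (1, 'a'), add 'aa' as idx 3
Step 4: w='aa' (idx 3), next='c' -> output (3, 'c'), add 'aac' as idx 4
Step 5: w='c' (idx 2), end of input -> output (2, '')


Encoded: [(0, 'a'), (0, 'c'), (1, 'a'), (3, 'c'), (2, '')]


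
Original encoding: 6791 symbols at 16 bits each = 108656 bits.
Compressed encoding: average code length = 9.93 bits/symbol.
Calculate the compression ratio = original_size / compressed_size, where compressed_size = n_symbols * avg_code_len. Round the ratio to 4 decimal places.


original_size = n_symbols * orig_bits = 6791 * 16 = 108656 bits
compressed_size = n_symbols * avg_code_len = 6791 * 9.93 = 67434.63 bits
ratio = original_size / compressed_size = 108656 / 67434.63 = 1.6113

Compression ratio = 1.6113


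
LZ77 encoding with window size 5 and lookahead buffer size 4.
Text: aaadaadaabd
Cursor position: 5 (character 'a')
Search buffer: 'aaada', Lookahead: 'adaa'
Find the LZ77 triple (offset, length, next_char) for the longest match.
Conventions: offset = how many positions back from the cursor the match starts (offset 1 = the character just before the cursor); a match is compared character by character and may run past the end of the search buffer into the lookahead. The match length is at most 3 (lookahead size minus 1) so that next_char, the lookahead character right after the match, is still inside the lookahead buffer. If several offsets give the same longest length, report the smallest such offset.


Try each offset into the search buffer:
  offset=1 (pos 4, char 'a'): match length 1
  offset=2 (pos 3, char 'd'): match length 0
  offset=3 (pos 2, char 'a'): match length 3
  offset=4 (pos 1, char 'a'): match length 1
  offset=5 (pos 0, char 'a'): match length 1
Longest match has length 3 at offset 3.
next_char = character at position 5 + 3 = 8 -> 'a'

Best match: offset=3, length=3 (matching 'ada' starting at position 2)
LZ77 triple: (3, 3, 'a')


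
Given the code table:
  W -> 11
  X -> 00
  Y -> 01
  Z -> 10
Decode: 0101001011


Decoding:
01 -> Y
01 -> Y
00 -> X
10 -> Z
11 -> W


Result: YYXZW


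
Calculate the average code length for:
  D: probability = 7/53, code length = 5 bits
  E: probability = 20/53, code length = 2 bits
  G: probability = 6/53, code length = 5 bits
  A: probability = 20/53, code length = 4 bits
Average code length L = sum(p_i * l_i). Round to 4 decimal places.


Weighted contributions p_i * l_i:
  D: (7/53) * 5 = 35/53
  E: (20/53) * 2 = 40/53
  G: (6/53) * 5 = 30/53
  A: (20/53) * 4 = 80/53
Sum = (35 + 40 + 30 + 80)/53 = 185/53

L = 185/53 = 3.4906 bits/symbol


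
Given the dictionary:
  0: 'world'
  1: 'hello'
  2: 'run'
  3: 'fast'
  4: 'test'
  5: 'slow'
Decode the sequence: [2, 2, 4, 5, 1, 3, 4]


Look up each index in the dictionary:
  2 -> 'run'
  2 -> 'run'
  4 -> 'test'
  5 -> 'slow'
  1 -> 'hello'
  3 -> 'fast'
  4 -> 'test'

Decoded: "run run test slow hello fast test"


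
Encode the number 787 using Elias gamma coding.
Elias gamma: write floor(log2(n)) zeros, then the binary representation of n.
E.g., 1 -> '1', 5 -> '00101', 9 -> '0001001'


num_bits = floor(log2(787)) + 1 = 10
leading_zeros = num_bits - 1 = 9
binary(787) = 1100010011

Elias gamma(787) = '000000000' + '1100010011' = 0000000001100010011 (19 bits)


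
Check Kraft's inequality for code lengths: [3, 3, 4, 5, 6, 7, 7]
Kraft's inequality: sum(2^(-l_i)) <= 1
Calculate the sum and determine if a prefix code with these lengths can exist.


Sum = 2^(-3) + 2^(-3) + 2^(-4) + 2^(-5) + 2^(-6) + 2^(-7) + 2^(-7)
    = 0.125 + 0.125 + 0.0625 + 0.03125 + 0.015625 + 0.0078125 + 0.0078125
    = 48/128 = 0.375
Since 0.375 <= 1, Kraft's inequality IS satisfied.
A prefix code with these lengths CAN exist.

Kraft sum = 0.375. Satisfied.


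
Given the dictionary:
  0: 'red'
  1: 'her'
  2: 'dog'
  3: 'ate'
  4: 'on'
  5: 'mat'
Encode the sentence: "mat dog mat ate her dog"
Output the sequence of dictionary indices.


Look up each word in the dictionary:
  'mat' -> 5
  'dog' -> 2
  'mat' -> 5
  'ate' -> 3
  'her' -> 1
  'dog' -> 2

Encoded: [5, 2, 5, 3, 1, 2]


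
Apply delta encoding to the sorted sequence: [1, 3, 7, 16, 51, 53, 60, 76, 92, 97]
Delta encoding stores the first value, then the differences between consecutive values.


First value: 1
Deltas:
  3 - 1 = 2
  7 - 3 = 4
  16 - 7 = 9
  51 - 16 = 35
  53 - 51 = 2
  60 - 53 = 7
  76 - 60 = 16
  92 - 76 = 16
  97 - 92 = 5


Delta encoded: [1, 2, 4, 9, 35, 2, 7, 16, 16, 5]


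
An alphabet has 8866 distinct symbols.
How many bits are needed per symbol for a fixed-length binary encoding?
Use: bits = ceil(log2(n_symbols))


log2(8866) = 13.1141
Bracket: 2^13 = 8192 < 8866 <= 2^14 = 16384
So ceil(log2(8866)) = 14

bits = ceil(log2(8866)) = ceil(13.1141) = 14 bits


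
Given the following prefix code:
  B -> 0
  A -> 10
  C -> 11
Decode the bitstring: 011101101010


Decoding step by step:
Bits 0 -> B
Bits 11 -> C
Bits 10 -> A
Bits 11 -> C
Bits 0 -> B
Bits 10 -> A
Bits 10 -> A


Decoded message: BCACBAA


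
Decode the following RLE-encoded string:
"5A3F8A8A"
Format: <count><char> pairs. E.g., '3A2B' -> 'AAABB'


Expanding each <count><char> pair:
  5A -> 'AAAAA'
  3F -> 'FFF'
  8A -> 'AAAAAAAA'
  8A -> 'AAAAAAAA'

Decoded = AAAAAFFFAAAAAAAAAAAAAAAA


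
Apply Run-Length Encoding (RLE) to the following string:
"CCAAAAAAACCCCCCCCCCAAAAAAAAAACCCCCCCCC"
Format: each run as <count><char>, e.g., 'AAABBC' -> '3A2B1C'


Scanning runs left to right:
  i=0: run of 'C' x 2 -> '2C'
  i=2: run of 'A' x 7 -> '7A'
  i=9: run of 'C' x 10 -> '10C'
  i=19: run of 'A' x 10 -> '10A'
  i=29: run of 'C' x 9 -> '9C'

RLE = 2C7A10C10A9C


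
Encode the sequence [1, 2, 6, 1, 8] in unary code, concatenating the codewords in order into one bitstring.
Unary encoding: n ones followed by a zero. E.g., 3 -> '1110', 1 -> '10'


Encode each number as n ones followed by a terminating 0:
  1 -> 10 (2 bits)
  2 -> 110 (3 bits)
  6 -> 1111110 (7 bits)
  1 -> 10 (2 bits)
  8 -> 111111110 (9 bits)
Total length = 2 + 3 + 7 + 2 + 9 = 23 bits.

Unary([1, 2, 6, 1, 8]) = 10110111111010111111110 (23 bits)


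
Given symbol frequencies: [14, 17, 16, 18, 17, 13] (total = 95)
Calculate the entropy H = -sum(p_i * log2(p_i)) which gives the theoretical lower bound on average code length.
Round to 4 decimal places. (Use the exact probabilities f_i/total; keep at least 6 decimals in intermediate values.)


Per-symbol terms -p_i * log2(p_i) with p_i = f_i/95:
  p = 14/95 = 0.147368: log2(p) = -2.762501, -p*log2(p) = 0.407105
  p = 17/95 = 0.178947: log2(p) = -2.482393, -p*log2(p) = 0.444218
  p = 16/95 = 0.168421: log2(p) = -2.569856, -p*log2(p) = 0.432818
  p = 18/95 = 0.189474: log2(p) = -2.399931, -p*log2(p) = 0.454724
  p = 17/95 = 0.178947: log2(p) = -2.482393, -p*log2(p) = 0.444218
  p = 13/95 = 0.136842: log2(p) = -2.869416, -p*log2(p) = 0.392657
H = 0.407105 + 0.444218 + 0.432818 + 0.454724 + 0.444218 + 0.392657 = 2.575740

H = 2.5757 bits/symbol


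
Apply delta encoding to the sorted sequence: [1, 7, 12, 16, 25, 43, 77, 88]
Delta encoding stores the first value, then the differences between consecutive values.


First value: 1
Deltas:
  7 - 1 = 6
  12 - 7 = 5
  16 - 12 = 4
  25 - 16 = 9
  43 - 25 = 18
  77 - 43 = 34
  88 - 77 = 11


Delta encoded: [1, 6, 5, 4, 9, 18, 34, 11]


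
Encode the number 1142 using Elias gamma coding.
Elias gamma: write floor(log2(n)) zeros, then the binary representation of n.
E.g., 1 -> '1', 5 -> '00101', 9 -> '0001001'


num_bits = floor(log2(1142)) + 1 = 11
leading_zeros = num_bits - 1 = 10
binary(1142) = 10001110110

Elias gamma(1142) = '0000000000' + '10001110110' = 000000000010001110110 (21 bits)


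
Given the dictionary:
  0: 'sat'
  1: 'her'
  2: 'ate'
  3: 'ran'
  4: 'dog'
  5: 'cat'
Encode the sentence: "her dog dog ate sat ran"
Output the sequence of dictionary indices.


Look up each word in the dictionary:
  'her' -> 1
  'dog' -> 4
  'dog' -> 4
  'ate' -> 2
  'sat' -> 0
  'ran' -> 3

Encoded: [1, 4, 4, 2, 0, 3]


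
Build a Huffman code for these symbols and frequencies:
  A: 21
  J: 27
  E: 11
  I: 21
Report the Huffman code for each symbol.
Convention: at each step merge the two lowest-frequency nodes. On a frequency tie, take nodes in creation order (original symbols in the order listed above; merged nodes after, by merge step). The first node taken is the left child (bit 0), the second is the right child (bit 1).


Huffman tree construction:
Step 1: Merge E(11) + A(21) = 32
Step 2: Merge I(21) + J(27) = 48
Step 3: Merge (E+A)(32) + (I+J)(48) = 80
Read each symbol's code off the tree from the root (left child = 0, right child = 1).

Codes:
  A: 01 (length 2)
  J: 11 (length 2)
  E: 00 (length 2)
  I: 10 (length 2)
Average code length: 160/80 = 2.0000 bits/symbol


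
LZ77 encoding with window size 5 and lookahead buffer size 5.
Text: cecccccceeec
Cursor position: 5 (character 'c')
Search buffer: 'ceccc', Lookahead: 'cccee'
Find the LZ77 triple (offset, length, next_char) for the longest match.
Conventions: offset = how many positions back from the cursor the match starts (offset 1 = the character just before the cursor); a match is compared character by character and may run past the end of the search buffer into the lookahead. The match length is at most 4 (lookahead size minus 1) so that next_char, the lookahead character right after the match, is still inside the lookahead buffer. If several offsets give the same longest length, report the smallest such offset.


Try each offset into the search buffer:
  offset=1 (pos 4, char 'c'): match length 3
  offset=2 (pos 3, char 'c'): match length 3
  offset=3 (pos 2, char 'c'): match length 3
  offset=4 (pos 1, char 'e'): match length 0
  offset=5 (pos 0, char 'c'): match length 1
Longest match has length 3, found at offsets 1, 2, 3; take the smallest, offset 1.
next_char = character at position 5 + 3 = 8 -> 'e'

Best match: offset=1, length=3 (matching 'ccc' starting at position 4)
LZ77 triple: (1, 3, 'e')


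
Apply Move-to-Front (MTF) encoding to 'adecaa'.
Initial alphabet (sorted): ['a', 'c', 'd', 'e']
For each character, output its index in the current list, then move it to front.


MTF encoding:
'a': index 0 in ['a', 'c', 'd', 'e'] -> ['a', 'c', 'd', 'e']
'd': index 2 in ['a', 'c', 'd', 'e'] -> ['d', 'a', 'c', 'e']
'e': index 3 in ['d', 'a', 'c', 'e'] -> ['e', 'd', 'a', 'c']
'c': index 3 in ['e', 'd', 'a', 'c'] -> ['c', 'e', 'd', 'a']
'a': index 3 in ['c', 'e', 'd', 'a'] -> ['a', 'c', 'e', 'd']
'a': index 0 in ['a', 'c', 'e', 'd'] -> ['a', 'c', 'e', 'd']


Output: [0, 2, 3, 3, 3, 0]


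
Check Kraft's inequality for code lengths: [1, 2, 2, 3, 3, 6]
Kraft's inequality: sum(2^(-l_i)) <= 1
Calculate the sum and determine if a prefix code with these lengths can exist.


Sum = 2^(-1) + 2^(-2) + 2^(-2) + 2^(-3) + 2^(-3) + 2^(-6)
    = 0.5 + 0.25 + 0.25 + 0.125 + 0.125 + 0.015625
    = 81/64 = 1.265625
Since 1.265625 > 1, Kraft's inequality is NOT satisfied.
A prefix code with these lengths CANNOT exist.

Kraft sum = 1.265625. Not satisfied.


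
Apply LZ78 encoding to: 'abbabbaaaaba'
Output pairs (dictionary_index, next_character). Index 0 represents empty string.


LZ78 encoding steps:
Dictionary: {0: ''}
Step 1: w='' (idx 0), next='a' -> output (0, 'a'), add 'a' as idx 1
Step 2: w='' (idx 0), next='b' -> output (0, 'b'), add 'b' as idx 2
Step 3: w='b' (idx 2), next='a' -> output (2, 'a'), add 'ba' as idx 3
Step 4: w='b' (idx 2), next='b' -> output (2, 'b'), add 'bb' as idx 4
Step 5: w='a' (idx 1), next='a' -> output (1, 'a'), add 'aa' as idx 5
Step 6: w='aa' (idx 5), next='b' -> output (5, 'b'), add 'aab' as idx 6
Step 7: w='a' (idx 1), end of input -> output (1, '')


Encoded: [(0, 'a'), (0, 'b'), (2, 'a'), (2, 'b'), (1, 'a'), (5, 'b'), (1, '')]


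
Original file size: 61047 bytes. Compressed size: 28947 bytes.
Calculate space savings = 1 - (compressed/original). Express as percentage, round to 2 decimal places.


ratio = compressed/original = 28947/61047 = 0.474176
savings = 1 - ratio = 1 - 0.474176 = 0.525824
as a percentage: 0.525824 * 100 = 52.58%

Space savings = 1 - 28947/61047 = 52.58%


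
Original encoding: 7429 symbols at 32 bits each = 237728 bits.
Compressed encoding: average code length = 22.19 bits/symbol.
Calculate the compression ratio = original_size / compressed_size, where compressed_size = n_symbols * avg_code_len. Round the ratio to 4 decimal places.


original_size = n_symbols * orig_bits = 7429 * 32 = 237728 bits
compressed_size = n_symbols * avg_code_len = 7429 * 22.19 = 164849.51 bits
ratio = original_size / compressed_size = 237728 / 164849.51 = 1.4421

Compression ratio = 1.4421


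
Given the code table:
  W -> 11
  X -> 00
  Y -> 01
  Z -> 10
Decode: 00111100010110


Decoding:
00 -> X
11 -> W
11 -> W
00 -> X
01 -> Y
01 -> Y
10 -> Z


Result: XWWXYYZ


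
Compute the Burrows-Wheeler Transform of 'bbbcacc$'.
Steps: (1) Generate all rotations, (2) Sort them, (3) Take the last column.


Rotations (sorted):
  0: $bbbcacc -> last char: c
  1: acc$bbbc -> last char: c
  2: bbbcacc$ -> last char: $
  3: bbcacc$b -> last char: b
  4: bcacc$bb -> last char: b
  5: c$bbbcac -> last char: c
  6: cacc$bbb -> last char: b
  7: cc$bbbca -> last char: a


BWT = cc$bbcba


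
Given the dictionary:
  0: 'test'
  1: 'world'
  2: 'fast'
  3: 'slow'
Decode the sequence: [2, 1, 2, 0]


Look up each index in the dictionary:
  2 -> 'fast'
  1 -> 'world'
  2 -> 'fast'
  0 -> 'test'

Decoded: "fast world fast test"


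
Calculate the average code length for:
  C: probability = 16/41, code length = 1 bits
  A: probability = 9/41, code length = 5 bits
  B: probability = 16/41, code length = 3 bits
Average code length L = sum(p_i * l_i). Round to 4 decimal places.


Weighted contributions p_i * l_i:
  C: (16/41) * 1 = 16/41
  A: (9/41) * 5 = 45/41
  B: (16/41) * 3 = 48/41
Sum = (16 + 45 + 48)/41 = 109/41

L = 109/41 = 2.6585 bits/symbol


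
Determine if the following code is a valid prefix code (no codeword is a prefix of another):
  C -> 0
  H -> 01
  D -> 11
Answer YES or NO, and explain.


Checking each pair (does one codeword prefix another?):
  C='0' vs H='01': prefix -- VIOLATION

NO -- this is NOT a valid prefix code. C (0) is a prefix of H (01).


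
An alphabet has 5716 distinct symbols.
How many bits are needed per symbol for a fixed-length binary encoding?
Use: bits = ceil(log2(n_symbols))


log2(5716) = 12.4808
Bracket: 2^12 = 4096 < 5716 <= 2^13 = 8192
So ceil(log2(5716)) = 13

bits = ceil(log2(5716)) = ceil(12.4808) = 13 bits


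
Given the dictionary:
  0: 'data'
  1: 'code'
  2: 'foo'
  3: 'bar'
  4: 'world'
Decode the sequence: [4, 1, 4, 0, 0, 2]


Look up each index in the dictionary:
  4 -> 'world'
  1 -> 'code'
  4 -> 'world'
  0 -> 'data'
  0 -> 'data'
  2 -> 'foo'

Decoded: "world code world data data foo"


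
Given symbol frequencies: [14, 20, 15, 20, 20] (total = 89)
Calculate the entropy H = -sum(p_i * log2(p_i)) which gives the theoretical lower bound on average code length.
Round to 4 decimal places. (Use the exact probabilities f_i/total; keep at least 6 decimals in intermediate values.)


Per-symbol terms -p_i * log2(p_i) with p_i = f_i/89:
  p = 14/89 = 0.157303: log2(p) = -2.668379, -p*log2(p) = 0.419745
  p = 20/89 = 0.224719: log2(p) = -2.153805, -p*log2(p) = 0.484001
  p = 15/89 = 0.168539: log2(p) = -2.568843, -p*log2(p) = 0.432951
  p = 20/89 = 0.224719: log2(p) = -2.153805, -p*log2(p) = 0.484001
  p = 20/89 = 0.224719: log2(p) = -2.153805, -p*log2(p) = 0.484001
H = 0.419745 + 0.484001 + 0.432951 + 0.484001 + 0.484001 = 2.304699

H = 2.3047 bits/symbol


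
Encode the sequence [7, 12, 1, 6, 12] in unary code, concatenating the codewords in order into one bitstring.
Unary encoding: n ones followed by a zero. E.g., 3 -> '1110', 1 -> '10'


Encode each number as n ones followed by a terminating 0:
  7 -> 11111110 (8 bits)
  12 -> 1111111111110 (13 bits)
  1 -> 10 (2 bits)
  6 -> 1111110 (7 bits)
  12 -> 1111111111110 (13 bits)
Total length = 8 + 13 + 2 + 7 + 13 = 43 bits.

Unary([7, 12, 1, 6, 12]) = 1111111011111111111101011111101111111111110 (43 bits)


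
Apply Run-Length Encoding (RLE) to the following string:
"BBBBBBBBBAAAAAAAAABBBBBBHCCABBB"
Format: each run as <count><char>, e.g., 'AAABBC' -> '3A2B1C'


Scanning runs left to right:
  i=0: run of 'B' x 9 -> '9B'
  i=9: run of 'A' x 9 -> '9A'
  i=18: run of 'B' x 6 -> '6B'
  i=24: run of 'H' x 1 -> '1H'
  i=25: run of 'C' x 2 -> '2C'
  i=27: run of 'A' x 1 -> '1A'
  i=28: run of 'B' x 3 -> '3B'

RLE = 9B9A6B1H2C1A3B


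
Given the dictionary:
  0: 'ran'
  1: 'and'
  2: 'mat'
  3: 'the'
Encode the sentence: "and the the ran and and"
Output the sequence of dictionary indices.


Look up each word in the dictionary:
  'and' -> 1
  'the' -> 3
  'the' -> 3
  'ran' -> 0
  'and' -> 1
  'and' -> 1

Encoded: [1, 3, 3, 0, 1, 1]


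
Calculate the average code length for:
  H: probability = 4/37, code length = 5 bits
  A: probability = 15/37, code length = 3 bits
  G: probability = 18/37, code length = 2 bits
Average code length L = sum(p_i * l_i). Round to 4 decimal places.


Weighted contributions p_i * l_i:
  H: (4/37) * 5 = 20/37
  A: (15/37) * 3 = 45/37
  G: (18/37) * 2 = 36/37
Sum = (20 + 45 + 36)/37 = 101/37

L = 101/37 = 2.7297 bits/symbol


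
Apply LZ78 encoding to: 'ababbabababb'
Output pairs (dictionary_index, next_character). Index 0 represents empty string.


LZ78 encoding steps:
Dictionary: {0: ''}
Step 1: w='' (idx 0), next='a' -> output (0, 'a'), add 'a' as idx 1
Step 2: w='' (idx 0), next='b' -> output (0, 'b'), add 'b' as idx 2
Step 3: w='a' (idx 1), next='b' -> output (1, 'b'), add 'ab' as idx 3
Step 4: w='b' (idx 2), next='a' -> output (2, 'a'), add 'ba' as idx 4
Step 5: w='ba' (idx 4), next='b' -> output (4, 'b'), add 'bab' as idx 5
Step 6: w='ab' (idx 3), next='b' -> output (3, 'b'), add 'abb' as idx 6


Encoded: [(0, 'a'), (0, 'b'), (1, 'b'), (2, 'a'), (4, 'b'), (3, 'b')]


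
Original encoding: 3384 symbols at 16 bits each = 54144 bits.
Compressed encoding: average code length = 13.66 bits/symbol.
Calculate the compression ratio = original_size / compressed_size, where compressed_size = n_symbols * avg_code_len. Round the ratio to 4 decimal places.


original_size = n_symbols * orig_bits = 3384 * 16 = 54144 bits
compressed_size = n_symbols * avg_code_len = 3384 * 13.66 = 46225.44 bits
ratio = original_size / compressed_size = 54144 / 46225.44 = 1.1713

Compression ratio = 1.1713


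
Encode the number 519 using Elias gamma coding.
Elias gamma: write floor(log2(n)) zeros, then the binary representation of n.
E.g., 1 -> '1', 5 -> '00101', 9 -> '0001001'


num_bits = floor(log2(519)) + 1 = 10
leading_zeros = num_bits - 1 = 9
binary(519) = 1000000111

Elias gamma(519) = '000000000' + '1000000111' = 0000000001000000111 (19 bits)


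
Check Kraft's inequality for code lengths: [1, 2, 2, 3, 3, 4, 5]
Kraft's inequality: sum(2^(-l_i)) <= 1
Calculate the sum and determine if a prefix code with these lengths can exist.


Sum = 2^(-1) + 2^(-2) + 2^(-2) + 2^(-3) + 2^(-3) + 2^(-4) + 2^(-5)
    = 0.5 + 0.25 + 0.25 + 0.125 + 0.125 + 0.0625 + 0.03125
    = 43/32 = 1.34375
Since 1.34375 > 1, Kraft's inequality is NOT satisfied.
A prefix code with these lengths CANNOT exist.

Kraft sum = 1.34375. Not satisfied.


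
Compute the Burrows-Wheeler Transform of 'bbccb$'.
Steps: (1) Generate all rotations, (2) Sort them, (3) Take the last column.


Rotations (sorted):
  0: $bbccb -> last char: b
  1: b$bbcc -> last char: c
  2: bbccb$ -> last char: $
  3: bccb$b -> last char: b
  4: cb$bbc -> last char: c
  5: ccb$bb -> last char: b


BWT = bc$bcb


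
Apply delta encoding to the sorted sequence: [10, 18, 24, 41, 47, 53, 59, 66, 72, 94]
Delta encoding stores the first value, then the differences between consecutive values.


First value: 10
Deltas:
  18 - 10 = 8
  24 - 18 = 6
  41 - 24 = 17
  47 - 41 = 6
  53 - 47 = 6
  59 - 53 = 6
  66 - 59 = 7
  72 - 66 = 6
  94 - 72 = 22


Delta encoded: [10, 8, 6, 17, 6, 6, 6, 7, 6, 22]


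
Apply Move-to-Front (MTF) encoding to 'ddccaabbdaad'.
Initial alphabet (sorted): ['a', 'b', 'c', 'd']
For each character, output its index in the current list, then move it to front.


MTF encoding:
'd': index 3 in ['a', 'b', 'c', 'd'] -> ['d', 'a', 'b', 'c']
'd': index 0 in ['d', 'a', 'b', 'c'] -> ['d', 'a', 'b', 'c']
'c': index 3 in ['d', 'a', 'b', 'c'] -> ['c', 'd', 'a', 'b']
'c': index 0 in ['c', 'd', 'a', 'b'] -> ['c', 'd', 'a', 'b']
'a': index 2 in ['c', 'd', 'a', 'b'] -> ['a', 'c', 'd', 'b']
'a': index 0 in ['a', 'c', 'd', 'b'] -> ['a', 'c', 'd', 'b']
'b': index 3 in ['a', 'c', 'd', 'b'] -> ['b', 'a', 'c', 'd']
'b': index 0 in ['b', 'a', 'c', 'd'] -> ['b', 'a', 'c', 'd']
'd': index 3 in ['b', 'a', 'c', 'd'] -> ['d', 'b', 'a', 'c']
'a': index 2 in ['d', 'b', 'a', 'c'] -> ['a', 'd', 'b', 'c']
'a': index 0 in ['a', 'd', 'b', 'c'] -> ['a', 'd', 'b', 'c']
'd': index 1 in ['a', 'd', 'b', 'c'] -> ['d', 'a', 'b', 'c']


Output: [3, 0, 3, 0, 2, 0, 3, 0, 3, 2, 0, 1]


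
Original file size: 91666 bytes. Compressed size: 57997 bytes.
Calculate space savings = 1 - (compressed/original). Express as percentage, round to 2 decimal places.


ratio = compressed/original = 57997/91666 = 0.632699
savings = 1 - ratio = 1 - 0.632699 = 0.367301
as a percentage: 0.367301 * 100 = 36.73%

Space savings = 1 - 57997/91666 = 36.73%


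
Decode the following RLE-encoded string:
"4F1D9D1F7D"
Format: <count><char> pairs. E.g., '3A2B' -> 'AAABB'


Expanding each <count><char> pair:
  4F -> 'FFFF'
  1D -> 'D'
  9D -> 'DDDDDDDDD'
  1F -> 'F'
  7D -> 'DDDDDDD'

Decoded = FFFFDDDDDDDDDDFDDDDDDD


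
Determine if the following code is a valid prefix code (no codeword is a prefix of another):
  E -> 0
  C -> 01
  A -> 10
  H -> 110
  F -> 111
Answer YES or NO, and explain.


Checking each pair (does one codeword prefix another?):
  E='0' vs C='01': prefix -- VIOLATION

NO -- this is NOT a valid prefix code. E (0) is a prefix of C (01).


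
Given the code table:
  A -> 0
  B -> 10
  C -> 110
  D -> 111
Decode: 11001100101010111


Decoding:
110 -> C
0 -> A
110 -> C
0 -> A
10 -> B
10 -> B
10 -> B
111 -> D


Result: CACABBBD


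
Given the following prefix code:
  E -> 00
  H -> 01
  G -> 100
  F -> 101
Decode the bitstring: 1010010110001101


Decoding step by step:
Bits 101 -> F
Bits 00 -> E
Bits 101 -> F
Bits 100 -> G
Bits 01 -> H
Bits 101 -> F


Decoded message: FEFGHF


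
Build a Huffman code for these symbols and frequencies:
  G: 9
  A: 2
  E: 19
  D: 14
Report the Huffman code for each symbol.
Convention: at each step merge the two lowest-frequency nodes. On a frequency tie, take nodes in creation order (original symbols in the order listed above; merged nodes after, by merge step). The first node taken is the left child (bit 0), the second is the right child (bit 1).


Huffman tree construction:
Step 1: Merge A(2) + G(9) = 11
Step 2: Merge (A+G)(11) + D(14) = 25
Step 3: Merge E(19) + ((A+G)+D)(25) = 44
Read each symbol's code off the tree from the root (left child = 0, right child = 1).

Codes:
  G: 101 (length 3)
  A: 100 (length 3)
  E: 0 (length 1)
  D: 11 (length 2)
Average code length: 80/44 = 1.8182 bits/symbol


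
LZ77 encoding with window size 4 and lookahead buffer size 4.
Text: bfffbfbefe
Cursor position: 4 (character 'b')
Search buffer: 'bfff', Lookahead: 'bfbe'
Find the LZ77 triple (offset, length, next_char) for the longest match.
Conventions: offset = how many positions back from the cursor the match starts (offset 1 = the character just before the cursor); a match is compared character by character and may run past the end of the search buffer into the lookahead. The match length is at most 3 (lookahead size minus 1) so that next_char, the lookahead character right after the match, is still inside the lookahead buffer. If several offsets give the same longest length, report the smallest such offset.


Try each offset into the search buffer:
  offset=1 (pos 3, char 'f'): match length 0
  offset=2 (pos 2, char 'f'): match length 0
  offset=3 (pos 1, char 'f'): match length 0
  offset=4 (pos 0, char 'b'): match length 2
Longest match has length 2 at offset 4.
next_char = character at position 4 + 2 = 6 -> 'b'

Best match: offset=4, length=2 (matching 'bf' starting at position 0)
LZ77 triple: (4, 2, 'b')


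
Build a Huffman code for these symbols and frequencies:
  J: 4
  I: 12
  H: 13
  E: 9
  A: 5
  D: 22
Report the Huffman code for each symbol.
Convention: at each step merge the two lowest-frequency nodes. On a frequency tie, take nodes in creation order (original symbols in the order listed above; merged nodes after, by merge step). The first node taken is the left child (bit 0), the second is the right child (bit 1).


Huffman tree construction:
Step 1: Merge J(4) + A(5) = 9
Step 2: Merge E(9) + (J+A)(9) = 18
Step 3: Merge I(12) + H(13) = 25
Step 4: Merge (E+(J+A))(18) + D(22) = 40
Step 5: Merge (I+H)(25) + ((E+(J+A))+D)(40) = 65
Read each symbol's code off the tree from the root (left child = 0, right child = 1).

Codes:
  J: 1010 (length 4)
  I: 00 (length 2)
  H: 01 (length 2)
  E: 100 (length 3)
  A: 1011 (length 4)
  D: 11 (length 2)
Average code length: 157/65 = 2.4154 bits/symbol


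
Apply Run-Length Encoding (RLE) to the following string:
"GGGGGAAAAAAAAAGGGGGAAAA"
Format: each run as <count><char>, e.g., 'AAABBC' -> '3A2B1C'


Scanning runs left to right:
  i=0: run of 'G' x 5 -> '5G'
  i=5: run of 'A' x 9 -> '9A'
  i=14: run of 'G' x 5 -> '5G'
  i=19: run of 'A' x 4 -> '4A'

RLE = 5G9A5G4A


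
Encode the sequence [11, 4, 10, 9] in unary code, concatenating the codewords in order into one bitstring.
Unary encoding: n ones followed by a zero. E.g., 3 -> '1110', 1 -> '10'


Encode each number as n ones followed by a terminating 0:
  11 -> 111111111110 (12 bits)
  4 -> 11110 (5 bits)
  10 -> 11111111110 (11 bits)
  9 -> 1111111110 (10 bits)
Total length = 12 + 5 + 11 + 10 = 38 bits.

Unary([11, 4, 10, 9]) = 11111111111011110111111111101111111110 (38 bits)


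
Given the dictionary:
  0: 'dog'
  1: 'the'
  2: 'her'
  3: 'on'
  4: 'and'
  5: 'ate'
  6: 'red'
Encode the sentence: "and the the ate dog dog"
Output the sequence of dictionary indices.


Look up each word in the dictionary:
  'and' -> 4
  'the' -> 1
  'the' -> 1
  'ate' -> 5
  'dog' -> 0
  'dog' -> 0

Encoded: [4, 1, 1, 5, 0, 0]


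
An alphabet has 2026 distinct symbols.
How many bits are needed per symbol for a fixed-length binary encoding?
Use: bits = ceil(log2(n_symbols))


log2(2026) = 10.9844
Bracket: 2^10 = 1024 < 2026 <= 2^11 = 2048
So ceil(log2(2026)) = 11

bits = ceil(log2(2026)) = ceil(10.9844) = 11 bits


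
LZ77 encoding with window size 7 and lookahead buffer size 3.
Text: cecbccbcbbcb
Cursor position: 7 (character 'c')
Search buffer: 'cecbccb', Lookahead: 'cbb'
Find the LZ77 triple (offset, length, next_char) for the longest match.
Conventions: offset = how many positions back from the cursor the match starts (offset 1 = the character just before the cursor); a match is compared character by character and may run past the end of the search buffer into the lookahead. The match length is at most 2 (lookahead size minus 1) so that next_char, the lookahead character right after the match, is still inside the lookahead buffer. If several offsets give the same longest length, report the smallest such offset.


Try each offset into the search buffer:
  offset=1 (pos 6, char 'b'): match length 0
  offset=2 (pos 5, char 'c'): match length 2
  offset=3 (pos 4, char 'c'): match length 1
  offset=4 (pos 3, char 'b'): match length 0
  offset=5 (pos 2, char 'c'): match length 2
  offset=6 (pos 1, char 'e'): match length 0
  offset=7 (pos 0, char 'c'): match length 1
Longest match has length 2, found at offsets 2, 5; take the smallest, offset 2.
next_char = character at position 7 + 2 = 9 -> 'b'

Best match: offset=2, length=2 (matching 'cb' starting at position 5)
LZ77 triple: (2, 2, 'b')


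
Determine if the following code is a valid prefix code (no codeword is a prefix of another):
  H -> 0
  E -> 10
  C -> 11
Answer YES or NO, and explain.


Checking each pair (does one codeword prefix another?):
  H='0' vs E='10': no prefix
  H='0' vs C='11': no prefix
  E='10' vs H='0': no prefix
  E='10' vs C='11': no prefix
  C='11' vs H='0': no prefix
  C='11' vs E='10': no prefix
No violation found over all pairs.

YES -- this is a valid prefix code. No codeword is a prefix of any other codeword.


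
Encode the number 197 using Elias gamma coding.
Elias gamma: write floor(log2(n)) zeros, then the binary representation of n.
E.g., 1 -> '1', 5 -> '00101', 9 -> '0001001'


num_bits = floor(log2(197)) + 1 = 8
leading_zeros = num_bits - 1 = 7
binary(197) = 11000101

Elias gamma(197) = '0000000' + '11000101' = 000000011000101 (15 bits)


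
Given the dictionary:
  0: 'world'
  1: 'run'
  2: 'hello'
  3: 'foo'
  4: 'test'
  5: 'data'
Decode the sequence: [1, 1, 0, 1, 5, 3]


Look up each index in the dictionary:
  1 -> 'run'
  1 -> 'run'
  0 -> 'world'
  1 -> 'run'
  5 -> 'data'
  3 -> 'foo'

Decoded: "run run world run data foo"


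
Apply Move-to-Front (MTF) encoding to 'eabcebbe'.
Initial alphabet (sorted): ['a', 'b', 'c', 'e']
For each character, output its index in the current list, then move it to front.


MTF encoding:
'e': index 3 in ['a', 'b', 'c', 'e'] -> ['e', 'a', 'b', 'c']
'a': index 1 in ['e', 'a', 'b', 'c'] -> ['a', 'e', 'b', 'c']
'b': index 2 in ['a', 'e', 'b', 'c'] -> ['b', 'a', 'e', 'c']
'c': index 3 in ['b', 'a', 'e', 'c'] -> ['c', 'b', 'a', 'e']
'e': index 3 in ['c', 'b', 'a', 'e'] -> ['e', 'c', 'b', 'a']
'b': index 2 in ['e', 'c', 'b', 'a'] -> ['b', 'e', 'c', 'a']
'b': index 0 in ['b', 'e', 'c', 'a'] -> ['b', 'e', 'c', 'a']
'e': index 1 in ['b', 'e', 'c', 'a'] -> ['e', 'b', 'c', 'a']


Output: [3, 1, 2, 3, 3, 2, 0, 1]


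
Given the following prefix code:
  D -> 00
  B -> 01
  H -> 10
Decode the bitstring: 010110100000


Decoding step by step:
Bits 01 -> B
Bits 01 -> B
Bits 10 -> H
Bits 10 -> H
Bits 00 -> D
Bits 00 -> D


Decoded message: BBHHDD


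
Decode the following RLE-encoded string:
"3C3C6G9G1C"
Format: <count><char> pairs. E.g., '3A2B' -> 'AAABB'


Expanding each <count><char> pair:
  3C -> 'CCC'
  3C -> 'CCC'
  6G -> 'GGGGGG'
  9G -> 'GGGGGGGGG'
  1C -> 'C'

Decoded = CCCCCCGGGGGGGGGGGGGGGC


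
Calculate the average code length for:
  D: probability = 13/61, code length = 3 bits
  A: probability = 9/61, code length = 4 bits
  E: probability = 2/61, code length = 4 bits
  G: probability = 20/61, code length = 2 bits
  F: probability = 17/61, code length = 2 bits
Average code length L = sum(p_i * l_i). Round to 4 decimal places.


Weighted contributions p_i * l_i:
  D: (13/61) * 3 = 39/61
  A: (9/61) * 4 = 36/61
  E: (2/61) * 4 = 8/61
  G: (20/61) * 2 = 40/61
  F: (17/61) * 2 = 34/61
Sum = (39 + 36 + 8 + 40 + 34)/61 = 157/61

L = 157/61 = 2.5738 bits/symbol


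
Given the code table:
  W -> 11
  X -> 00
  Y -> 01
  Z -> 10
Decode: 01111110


Decoding:
01 -> Y
11 -> W
11 -> W
10 -> Z


Result: YWWZ


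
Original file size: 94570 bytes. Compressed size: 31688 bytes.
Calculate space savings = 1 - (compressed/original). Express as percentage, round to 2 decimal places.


ratio = compressed/original = 31688/94570 = 0.335075
savings = 1 - ratio = 1 - 0.335075 = 0.664925
as a percentage: 0.664925 * 100 = 66.49%

Space savings = 1 - 31688/94570 = 66.49%


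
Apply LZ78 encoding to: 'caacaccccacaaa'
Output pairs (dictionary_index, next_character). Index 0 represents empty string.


LZ78 encoding steps:
Dictionary: {0: ''}
Step 1: w='' (idx 0), next='c' -> output (0, 'c'), add 'c' as idx 1
Step 2: w='' (idx 0), next='a' -> output (0, 'a'), add 'a' as idx 2
Step 3: w='a' (idx 2), next='c' -> output (2, 'c'), add 'ac' as idx 3
Step 4: w='ac' (idx 3), next='c' -> output (3, 'c'), add 'acc' as idx 4
Step 5: w='c' (idx 1), next='c' -> output (1, 'c'), add 'cc' as idx 5
Step 6: w='ac' (idx 3), next='a' -> output (3, 'a'), add 'aca' as idx 6
Step 7: w='a' (idx 2), next='a' -> output (2, 'a'), add 'aa' as idx 7


Encoded: [(0, 'c'), (0, 'a'), (2, 'c'), (3, 'c'), (1, 'c'), (3, 'a'), (2, 'a')]


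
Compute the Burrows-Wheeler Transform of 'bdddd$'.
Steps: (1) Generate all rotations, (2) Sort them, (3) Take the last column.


Rotations (sorted):
  0: $bdddd -> last char: d
  1: bdddd$ -> last char: $
  2: d$bddd -> last char: d
  3: dd$bdd -> last char: d
  4: ddd$bd -> last char: d
  5: dddd$b -> last char: b


BWT = d$dddb


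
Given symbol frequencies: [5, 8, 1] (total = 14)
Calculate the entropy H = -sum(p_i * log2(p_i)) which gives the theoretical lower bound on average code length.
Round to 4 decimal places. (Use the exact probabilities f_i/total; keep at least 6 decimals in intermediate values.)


Per-symbol terms -p_i * log2(p_i) with p_i = f_i/14:
  p = 5/14 = 0.357143: log2(p) = -1.485427, -p*log2(p) = 0.530510
  p = 8/14 = 0.571429: log2(p) = -0.807355, -p*log2(p) = 0.461346
  p = 1/14 = 0.071429: log2(p) = -3.807355, -p*log2(p) = 0.271954
H = 0.530510 + 0.461346 + 0.271954 = 1.263810

H = 1.2638 bits/symbol


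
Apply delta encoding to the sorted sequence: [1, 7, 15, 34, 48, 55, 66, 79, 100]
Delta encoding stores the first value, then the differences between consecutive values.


First value: 1
Deltas:
  7 - 1 = 6
  15 - 7 = 8
  34 - 15 = 19
  48 - 34 = 14
  55 - 48 = 7
  66 - 55 = 11
  79 - 66 = 13
  100 - 79 = 21


Delta encoded: [1, 6, 8, 19, 14, 7, 11, 13, 21]


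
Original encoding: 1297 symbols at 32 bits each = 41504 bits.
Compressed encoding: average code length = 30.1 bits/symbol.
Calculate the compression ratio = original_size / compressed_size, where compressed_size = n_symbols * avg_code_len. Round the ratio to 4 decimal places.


original_size = n_symbols * orig_bits = 1297 * 32 = 41504 bits
compressed_size = n_symbols * avg_code_len = 1297 * 30.1 = 39039.7 bits
ratio = original_size / compressed_size = 41504 / 39039.7 = 1.0631

Compression ratio = 1.0631


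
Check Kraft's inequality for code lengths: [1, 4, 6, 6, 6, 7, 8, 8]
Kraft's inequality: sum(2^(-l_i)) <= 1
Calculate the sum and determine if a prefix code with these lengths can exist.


Sum = 2^(-1) + 2^(-4) + 2^(-6) + 2^(-6) + 2^(-6) + 2^(-7) + 2^(-8) + 2^(-8)
    = 0.5 + 0.0625 + 0.015625 + 0.015625 + 0.015625 + 0.0078125 + 0.00390625 + 0.00390625
    = 160/256 = 0.625
Since 0.625 <= 1, Kraft's inequality IS satisfied.
A prefix code with these lengths CAN exist.

Kraft sum = 0.625. Satisfied.
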